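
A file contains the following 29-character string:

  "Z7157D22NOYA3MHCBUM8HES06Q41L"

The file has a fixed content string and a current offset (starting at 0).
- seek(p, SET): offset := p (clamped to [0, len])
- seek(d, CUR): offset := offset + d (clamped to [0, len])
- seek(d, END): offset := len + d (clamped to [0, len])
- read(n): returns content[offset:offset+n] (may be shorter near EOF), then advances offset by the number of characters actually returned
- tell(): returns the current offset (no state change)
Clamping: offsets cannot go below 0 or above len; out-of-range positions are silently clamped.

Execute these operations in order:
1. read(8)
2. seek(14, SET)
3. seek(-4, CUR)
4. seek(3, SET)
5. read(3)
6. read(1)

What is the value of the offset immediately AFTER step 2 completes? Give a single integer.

Answer: 14

Derivation:
After 1 (read(8)): returned 'Z7157D22', offset=8
After 2 (seek(14, SET)): offset=14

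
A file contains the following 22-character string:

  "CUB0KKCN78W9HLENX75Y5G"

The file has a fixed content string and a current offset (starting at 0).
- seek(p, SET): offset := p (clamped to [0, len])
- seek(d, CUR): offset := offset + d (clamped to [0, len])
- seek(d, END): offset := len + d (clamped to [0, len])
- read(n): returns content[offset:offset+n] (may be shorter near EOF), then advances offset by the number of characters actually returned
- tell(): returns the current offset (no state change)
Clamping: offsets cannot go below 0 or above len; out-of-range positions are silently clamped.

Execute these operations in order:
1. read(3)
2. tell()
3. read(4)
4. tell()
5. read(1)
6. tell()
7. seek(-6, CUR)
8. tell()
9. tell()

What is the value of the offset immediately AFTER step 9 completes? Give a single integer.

Answer: 2

Derivation:
After 1 (read(3)): returned 'CUB', offset=3
After 2 (tell()): offset=3
After 3 (read(4)): returned '0KKC', offset=7
After 4 (tell()): offset=7
After 5 (read(1)): returned 'N', offset=8
After 6 (tell()): offset=8
After 7 (seek(-6, CUR)): offset=2
After 8 (tell()): offset=2
After 9 (tell()): offset=2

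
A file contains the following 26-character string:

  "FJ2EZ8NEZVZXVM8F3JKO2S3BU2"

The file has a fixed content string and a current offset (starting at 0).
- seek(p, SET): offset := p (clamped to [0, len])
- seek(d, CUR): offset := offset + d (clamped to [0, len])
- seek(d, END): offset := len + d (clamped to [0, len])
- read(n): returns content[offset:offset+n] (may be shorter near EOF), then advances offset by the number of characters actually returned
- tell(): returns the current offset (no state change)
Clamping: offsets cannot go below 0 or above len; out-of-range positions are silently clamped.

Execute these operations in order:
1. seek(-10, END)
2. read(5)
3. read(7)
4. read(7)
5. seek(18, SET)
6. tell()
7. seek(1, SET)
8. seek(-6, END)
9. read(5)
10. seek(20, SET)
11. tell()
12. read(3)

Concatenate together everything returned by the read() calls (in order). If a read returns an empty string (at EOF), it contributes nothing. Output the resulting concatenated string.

Answer: 3JKO2S3BU22S3BU2S3

Derivation:
After 1 (seek(-10, END)): offset=16
After 2 (read(5)): returned '3JKO2', offset=21
After 3 (read(7)): returned 'S3BU2', offset=26
After 4 (read(7)): returned '', offset=26
After 5 (seek(18, SET)): offset=18
After 6 (tell()): offset=18
After 7 (seek(1, SET)): offset=1
After 8 (seek(-6, END)): offset=20
After 9 (read(5)): returned '2S3BU', offset=25
After 10 (seek(20, SET)): offset=20
After 11 (tell()): offset=20
After 12 (read(3)): returned '2S3', offset=23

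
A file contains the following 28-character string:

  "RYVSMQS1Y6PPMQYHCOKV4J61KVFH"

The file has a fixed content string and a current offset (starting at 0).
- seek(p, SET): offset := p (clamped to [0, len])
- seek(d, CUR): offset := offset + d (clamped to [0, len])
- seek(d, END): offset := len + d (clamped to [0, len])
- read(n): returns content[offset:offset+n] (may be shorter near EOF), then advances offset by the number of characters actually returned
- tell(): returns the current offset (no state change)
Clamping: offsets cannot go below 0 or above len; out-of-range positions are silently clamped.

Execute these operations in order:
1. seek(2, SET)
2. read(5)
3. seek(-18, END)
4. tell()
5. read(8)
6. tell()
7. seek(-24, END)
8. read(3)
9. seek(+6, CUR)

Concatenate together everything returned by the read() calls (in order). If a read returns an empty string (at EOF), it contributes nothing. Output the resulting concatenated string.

Answer: VSMQSPPMQYHCOMQS

Derivation:
After 1 (seek(2, SET)): offset=2
After 2 (read(5)): returned 'VSMQS', offset=7
After 3 (seek(-18, END)): offset=10
After 4 (tell()): offset=10
After 5 (read(8)): returned 'PPMQYHCO', offset=18
After 6 (tell()): offset=18
After 7 (seek(-24, END)): offset=4
After 8 (read(3)): returned 'MQS', offset=7
After 9 (seek(+6, CUR)): offset=13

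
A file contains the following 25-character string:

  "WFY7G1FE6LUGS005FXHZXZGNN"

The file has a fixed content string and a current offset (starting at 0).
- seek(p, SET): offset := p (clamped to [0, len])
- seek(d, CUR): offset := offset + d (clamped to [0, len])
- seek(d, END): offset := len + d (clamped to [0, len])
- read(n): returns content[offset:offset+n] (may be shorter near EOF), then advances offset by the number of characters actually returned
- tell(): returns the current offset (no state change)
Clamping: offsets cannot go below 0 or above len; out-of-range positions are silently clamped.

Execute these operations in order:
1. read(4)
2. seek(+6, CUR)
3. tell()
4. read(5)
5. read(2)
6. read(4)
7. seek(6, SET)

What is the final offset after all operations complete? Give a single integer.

Answer: 6

Derivation:
After 1 (read(4)): returned 'WFY7', offset=4
After 2 (seek(+6, CUR)): offset=10
After 3 (tell()): offset=10
After 4 (read(5)): returned 'UGS00', offset=15
After 5 (read(2)): returned '5F', offset=17
After 6 (read(4)): returned 'XHZX', offset=21
After 7 (seek(6, SET)): offset=6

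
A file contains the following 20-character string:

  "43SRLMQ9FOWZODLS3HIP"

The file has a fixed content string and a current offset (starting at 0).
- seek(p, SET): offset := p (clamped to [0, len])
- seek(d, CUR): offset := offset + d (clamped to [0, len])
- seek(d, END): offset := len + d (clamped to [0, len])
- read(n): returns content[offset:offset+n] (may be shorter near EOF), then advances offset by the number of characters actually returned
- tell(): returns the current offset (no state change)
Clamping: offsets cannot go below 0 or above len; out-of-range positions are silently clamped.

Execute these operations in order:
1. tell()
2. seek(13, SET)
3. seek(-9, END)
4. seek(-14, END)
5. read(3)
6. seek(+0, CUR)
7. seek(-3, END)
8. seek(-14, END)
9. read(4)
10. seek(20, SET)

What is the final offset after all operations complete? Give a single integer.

After 1 (tell()): offset=0
After 2 (seek(13, SET)): offset=13
After 3 (seek(-9, END)): offset=11
After 4 (seek(-14, END)): offset=6
After 5 (read(3)): returned 'Q9F', offset=9
After 6 (seek(+0, CUR)): offset=9
After 7 (seek(-3, END)): offset=17
After 8 (seek(-14, END)): offset=6
After 9 (read(4)): returned 'Q9FO', offset=10
After 10 (seek(20, SET)): offset=20

Answer: 20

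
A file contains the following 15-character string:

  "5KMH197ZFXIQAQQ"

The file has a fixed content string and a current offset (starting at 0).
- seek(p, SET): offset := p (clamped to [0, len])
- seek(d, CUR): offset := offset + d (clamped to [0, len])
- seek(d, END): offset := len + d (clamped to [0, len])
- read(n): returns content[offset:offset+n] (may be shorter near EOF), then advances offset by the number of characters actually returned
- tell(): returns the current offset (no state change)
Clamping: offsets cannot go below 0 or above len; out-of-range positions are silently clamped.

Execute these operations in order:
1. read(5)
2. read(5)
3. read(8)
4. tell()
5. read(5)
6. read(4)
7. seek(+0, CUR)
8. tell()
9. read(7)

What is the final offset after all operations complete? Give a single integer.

Answer: 15

Derivation:
After 1 (read(5)): returned '5KMH1', offset=5
After 2 (read(5)): returned '97ZFX', offset=10
After 3 (read(8)): returned 'IQAQQ', offset=15
After 4 (tell()): offset=15
After 5 (read(5)): returned '', offset=15
After 6 (read(4)): returned '', offset=15
After 7 (seek(+0, CUR)): offset=15
After 8 (tell()): offset=15
After 9 (read(7)): returned '', offset=15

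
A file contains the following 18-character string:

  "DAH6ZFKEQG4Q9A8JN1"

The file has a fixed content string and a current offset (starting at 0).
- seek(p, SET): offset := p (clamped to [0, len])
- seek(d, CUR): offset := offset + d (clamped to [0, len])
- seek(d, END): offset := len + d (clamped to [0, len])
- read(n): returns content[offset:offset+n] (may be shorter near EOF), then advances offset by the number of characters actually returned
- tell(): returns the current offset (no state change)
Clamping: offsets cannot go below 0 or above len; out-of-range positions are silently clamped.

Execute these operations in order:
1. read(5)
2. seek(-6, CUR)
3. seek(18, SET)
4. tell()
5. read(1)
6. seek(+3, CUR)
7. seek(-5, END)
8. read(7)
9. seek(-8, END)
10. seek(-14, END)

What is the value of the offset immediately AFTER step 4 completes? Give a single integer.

Answer: 18

Derivation:
After 1 (read(5)): returned 'DAH6Z', offset=5
After 2 (seek(-6, CUR)): offset=0
After 3 (seek(18, SET)): offset=18
After 4 (tell()): offset=18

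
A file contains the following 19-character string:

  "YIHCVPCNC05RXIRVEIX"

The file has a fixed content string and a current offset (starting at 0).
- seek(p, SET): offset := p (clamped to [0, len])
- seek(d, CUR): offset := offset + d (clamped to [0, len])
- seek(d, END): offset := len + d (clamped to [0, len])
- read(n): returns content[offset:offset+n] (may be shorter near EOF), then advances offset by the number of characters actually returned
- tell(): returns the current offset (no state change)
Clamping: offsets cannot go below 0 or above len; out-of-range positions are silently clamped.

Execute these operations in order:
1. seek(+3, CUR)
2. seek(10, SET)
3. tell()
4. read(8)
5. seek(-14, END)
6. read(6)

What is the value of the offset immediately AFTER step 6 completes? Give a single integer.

Answer: 11

Derivation:
After 1 (seek(+3, CUR)): offset=3
After 2 (seek(10, SET)): offset=10
After 3 (tell()): offset=10
After 4 (read(8)): returned '5RXIRVEI', offset=18
After 5 (seek(-14, END)): offset=5
After 6 (read(6)): returned 'PCNC05', offset=11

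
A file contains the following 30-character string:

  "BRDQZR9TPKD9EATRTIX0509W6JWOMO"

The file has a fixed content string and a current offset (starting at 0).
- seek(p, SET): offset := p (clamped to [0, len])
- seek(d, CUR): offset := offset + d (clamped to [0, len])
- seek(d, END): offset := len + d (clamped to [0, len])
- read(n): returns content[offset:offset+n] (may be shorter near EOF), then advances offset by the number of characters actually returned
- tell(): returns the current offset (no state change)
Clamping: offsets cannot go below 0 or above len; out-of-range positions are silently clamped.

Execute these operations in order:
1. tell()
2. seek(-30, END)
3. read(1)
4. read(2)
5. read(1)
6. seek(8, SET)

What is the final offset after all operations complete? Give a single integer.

After 1 (tell()): offset=0
After 2 (seek(-30, END)): offset=0
After 3 (read(1)): returned 'B', offset=1
After 4 (read(2)): returned 'RD', offset=3
After 5 (read(1)): returned 'Q', offset=4
After 6 (seek(8, SET)): offset=8

Answer: 8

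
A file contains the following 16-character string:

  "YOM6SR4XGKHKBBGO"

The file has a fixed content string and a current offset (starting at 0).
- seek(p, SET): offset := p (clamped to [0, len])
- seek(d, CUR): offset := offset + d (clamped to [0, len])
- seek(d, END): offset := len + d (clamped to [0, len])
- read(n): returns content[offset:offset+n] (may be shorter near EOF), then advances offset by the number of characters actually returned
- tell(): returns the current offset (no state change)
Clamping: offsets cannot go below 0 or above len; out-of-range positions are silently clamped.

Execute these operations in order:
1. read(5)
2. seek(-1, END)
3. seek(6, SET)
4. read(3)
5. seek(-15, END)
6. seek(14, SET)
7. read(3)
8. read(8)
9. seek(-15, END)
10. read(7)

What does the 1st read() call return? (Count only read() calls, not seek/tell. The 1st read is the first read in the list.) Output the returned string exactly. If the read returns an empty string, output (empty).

Answer: YOM6S

Derivation:
After 1 (read(5)): returned 'YOM6S', offset=5
After 2 (seek(-1, END)): offset=15
After 3 (seek(6, SET)): offset=6
After 4 (read(3)): returned '4XG', offset=9
After 5 (seek(-15, END)): offset=1
After 6 (seek(14, SET)): offset=14
After 7 (read(3)): returned 'GO', offset=16
After 8 (read(8)): returned '', offset=16
After 9 (seek(-15, END)): offset=1
After 10 (read(7)): returned 'OM6SR4X', offset=8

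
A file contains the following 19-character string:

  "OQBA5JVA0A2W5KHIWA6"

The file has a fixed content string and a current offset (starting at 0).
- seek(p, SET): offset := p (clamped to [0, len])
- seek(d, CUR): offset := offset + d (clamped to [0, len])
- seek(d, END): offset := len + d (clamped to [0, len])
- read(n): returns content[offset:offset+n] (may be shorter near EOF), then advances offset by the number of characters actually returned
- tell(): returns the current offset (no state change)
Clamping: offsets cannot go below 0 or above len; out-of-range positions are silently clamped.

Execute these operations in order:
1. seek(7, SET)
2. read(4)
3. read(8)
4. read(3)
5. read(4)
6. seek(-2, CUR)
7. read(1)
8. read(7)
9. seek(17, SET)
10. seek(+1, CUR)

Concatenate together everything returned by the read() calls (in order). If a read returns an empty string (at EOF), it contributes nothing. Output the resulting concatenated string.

After 1 (seek(7, SET)): offset=7
After 2 (read(4)): returned 'A0A2', offset=11
After 3 (read(8)): returned 'W5KHIWA6', offset=19
After 4 (read(3)): returned '', offset=19
After 5 (read(4)): returned '', offset=19
After 6 (seek(-2, CUR)): offset=17
After 7 (read(1)): returned 'A', offset=18
After 8 (read(7)): returned '6', offset=19
After 9 (seek(17, SET)): offset=17
After 10 (seek(+1, CUR)): offset=18

Answer: A0A2W5KHIWA6A6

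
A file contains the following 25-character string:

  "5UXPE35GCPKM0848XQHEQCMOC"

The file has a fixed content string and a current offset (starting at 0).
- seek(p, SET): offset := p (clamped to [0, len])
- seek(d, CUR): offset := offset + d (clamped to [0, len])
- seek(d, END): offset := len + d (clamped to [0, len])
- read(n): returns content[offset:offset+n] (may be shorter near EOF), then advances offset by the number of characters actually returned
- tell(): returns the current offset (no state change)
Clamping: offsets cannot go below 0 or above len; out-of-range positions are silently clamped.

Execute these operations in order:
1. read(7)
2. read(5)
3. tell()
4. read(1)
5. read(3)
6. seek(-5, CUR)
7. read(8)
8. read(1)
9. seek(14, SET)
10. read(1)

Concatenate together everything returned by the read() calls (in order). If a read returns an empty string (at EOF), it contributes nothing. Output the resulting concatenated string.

After 1 (read(7)): returned '5UXPE35', offset=7
After 2 (read(5)): returned 'GCPKM', offset=12
After 3 (tell()): offset=12
After 4 (read(1)): returned '0', offset=13
After 5 (read(3)): returned '848', offset=16
After 6 (seek(-5, CUR)): offset=11
After 7 (read(8)): returned 'M0848XQH', offset=19
After 8 (read(1)): returned 'E', offset=20
After 9 (seek(14, SET)): offset=14
After 10 (read(1)): returned '4', offset=15

Answer: 5UXPE35GCPKM0848M0848XQHE4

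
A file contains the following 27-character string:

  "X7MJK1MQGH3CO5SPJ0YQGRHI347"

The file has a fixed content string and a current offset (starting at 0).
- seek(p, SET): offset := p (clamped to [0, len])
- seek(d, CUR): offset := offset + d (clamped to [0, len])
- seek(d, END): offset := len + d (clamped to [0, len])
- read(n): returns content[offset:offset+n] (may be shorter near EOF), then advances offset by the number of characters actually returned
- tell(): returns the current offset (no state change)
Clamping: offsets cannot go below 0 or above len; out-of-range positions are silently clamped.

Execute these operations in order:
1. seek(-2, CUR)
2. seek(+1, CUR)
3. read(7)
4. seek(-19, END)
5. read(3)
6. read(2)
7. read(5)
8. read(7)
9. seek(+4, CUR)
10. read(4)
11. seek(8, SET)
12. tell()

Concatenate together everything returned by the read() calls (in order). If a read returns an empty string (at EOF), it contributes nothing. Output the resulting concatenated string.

After 1 (seek(-2, CUR)): offset=0
After 2 (seek(+1, CUR)): offset=1
After 3 (read(7)): returned '7MJK1MQ', offset=8
After 4 (seek(-19, END)): offset=8
After 5 (read(3)): returned 'GH3', offset=11
After 6 (read(2)): returned 'CO', offset=13
After 7 (read(5)): returned '5SPJ0', offset=18
After 8 (read(7)): returned 'YQGRHI3', offset=25
After 9 (seek(+4, CUR)): offset=27
After 10 (read(4)): returned '', offset=27
After 11 (seek(8, SET)): offset=8
After 12 (tell()): offset=8

Answer: 7MJK1MQGH3CO5SPJ0YQGRHI3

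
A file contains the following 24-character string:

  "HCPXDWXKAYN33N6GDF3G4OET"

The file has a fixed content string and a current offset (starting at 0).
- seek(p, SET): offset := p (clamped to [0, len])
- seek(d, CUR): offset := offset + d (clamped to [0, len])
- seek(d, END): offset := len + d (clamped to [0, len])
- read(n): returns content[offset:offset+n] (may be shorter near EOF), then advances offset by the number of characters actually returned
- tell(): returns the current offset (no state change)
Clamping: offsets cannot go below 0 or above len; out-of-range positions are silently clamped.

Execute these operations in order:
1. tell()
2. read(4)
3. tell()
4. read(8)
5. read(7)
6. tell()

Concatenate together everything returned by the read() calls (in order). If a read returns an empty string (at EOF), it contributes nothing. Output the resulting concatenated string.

After 1 (tell()): offset=0
After 2 (read(4)): returned 'HCPX', offset=4
After 3 (tell()): offset=4
After 4 (read(8)): returned 'DWXKAYN3', offset=12
After 5 (read(7)): returned '3N6GDF3', offset=19
After 6 (tell()): offset=19

Answer: HCPXDWXKAYN33N6GDF3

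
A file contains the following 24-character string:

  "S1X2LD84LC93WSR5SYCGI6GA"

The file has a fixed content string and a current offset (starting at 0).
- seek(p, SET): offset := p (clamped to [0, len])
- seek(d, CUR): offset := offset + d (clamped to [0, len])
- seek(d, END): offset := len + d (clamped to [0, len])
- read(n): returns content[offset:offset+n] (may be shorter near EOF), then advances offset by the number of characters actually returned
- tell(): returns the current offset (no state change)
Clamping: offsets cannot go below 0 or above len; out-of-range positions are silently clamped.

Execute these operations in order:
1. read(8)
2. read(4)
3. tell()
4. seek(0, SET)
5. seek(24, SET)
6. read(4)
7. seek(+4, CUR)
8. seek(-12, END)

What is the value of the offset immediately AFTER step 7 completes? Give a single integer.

After 1 (read(8)): returned 'S1X2LD84', offset=8
After 2 (read(4)): returned 'LC93', offset=12
After 3 (tell()): offset=12
After 4 (seek(0, SET)): offset=0
After 5 (seek(24, SET)): offset=24
After 6 (read(4)): returned '', offset=24
After 7 (seek(+4, CUR)): offset=24

Answer: 24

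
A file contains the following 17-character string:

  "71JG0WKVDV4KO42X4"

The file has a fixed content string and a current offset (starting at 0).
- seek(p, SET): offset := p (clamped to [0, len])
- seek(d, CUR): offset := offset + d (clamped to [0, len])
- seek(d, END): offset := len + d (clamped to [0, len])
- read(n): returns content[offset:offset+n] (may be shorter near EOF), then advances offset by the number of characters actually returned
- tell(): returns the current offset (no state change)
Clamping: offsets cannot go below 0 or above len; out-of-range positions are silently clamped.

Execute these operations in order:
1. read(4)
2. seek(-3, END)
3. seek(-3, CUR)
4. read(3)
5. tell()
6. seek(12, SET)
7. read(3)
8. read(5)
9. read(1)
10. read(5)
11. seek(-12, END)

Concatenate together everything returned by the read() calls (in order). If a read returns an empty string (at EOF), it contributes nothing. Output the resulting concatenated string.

After 1 (read(4)): returned '71JG', offset=4
After 2 (seek(-3, END)): offset=14
After 3 (seek(-3, CUR)): offset=11
After 4 (read(3)): returned 'KO4', offset=14
After 5 (tell()): offset=14
After 6 (seek(12, SET)): offset=12
After 7 (read(3)): returned 'O42', offset=15
After 8 (read(5)): returned 'X4', offset=17
After 9 (read(1)): returned '', offset=17
After 10 (read(5)): returned '', offset=17
After 11 (seek(-12, END)): offset=5

Answer: 71JGKO4O42X4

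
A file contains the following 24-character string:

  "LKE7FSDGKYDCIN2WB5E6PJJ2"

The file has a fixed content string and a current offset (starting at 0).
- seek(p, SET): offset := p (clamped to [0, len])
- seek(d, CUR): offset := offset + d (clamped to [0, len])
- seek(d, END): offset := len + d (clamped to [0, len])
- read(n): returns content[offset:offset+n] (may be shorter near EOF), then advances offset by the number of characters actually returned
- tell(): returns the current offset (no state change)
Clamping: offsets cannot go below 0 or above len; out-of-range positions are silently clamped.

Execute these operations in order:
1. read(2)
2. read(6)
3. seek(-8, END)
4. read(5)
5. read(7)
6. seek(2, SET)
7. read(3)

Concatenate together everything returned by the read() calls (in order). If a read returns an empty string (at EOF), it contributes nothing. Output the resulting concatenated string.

Answer: LKE7FSDGB5E6PJJ2E7F

Derivation:
After 1 (read(2)): returned 'LK', offset=2
After 2 (read(6)): returned 'E7FSDG', offset=8
After 3 (seek(-8, END)): offset=16
After 4 (read(5)): returned 'B5E6P', offset=21
After 5 (read(7)): returned 'JJ2', offset=24
After 6 (seek(2, SET)): offset=2
After 7 (read(3)): returned 'E7F', offset=5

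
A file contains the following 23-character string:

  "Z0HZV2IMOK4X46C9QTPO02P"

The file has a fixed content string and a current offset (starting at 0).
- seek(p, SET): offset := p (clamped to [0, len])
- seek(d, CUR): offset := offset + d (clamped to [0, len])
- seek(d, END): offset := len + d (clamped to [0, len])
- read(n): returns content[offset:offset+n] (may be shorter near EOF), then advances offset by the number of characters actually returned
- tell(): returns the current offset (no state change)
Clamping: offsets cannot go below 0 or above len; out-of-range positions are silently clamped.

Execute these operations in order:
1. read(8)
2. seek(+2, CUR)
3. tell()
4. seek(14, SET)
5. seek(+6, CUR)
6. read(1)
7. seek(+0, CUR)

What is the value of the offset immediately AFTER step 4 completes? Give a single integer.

After 1 (read(8)): returned 'Z0HZV2IM', offset=8
After 2 (seek(+2, CUR)): offset=10
After 3 (tell()): offset=10
After 4 (seek(14, SET)): offset=14

Answer: 14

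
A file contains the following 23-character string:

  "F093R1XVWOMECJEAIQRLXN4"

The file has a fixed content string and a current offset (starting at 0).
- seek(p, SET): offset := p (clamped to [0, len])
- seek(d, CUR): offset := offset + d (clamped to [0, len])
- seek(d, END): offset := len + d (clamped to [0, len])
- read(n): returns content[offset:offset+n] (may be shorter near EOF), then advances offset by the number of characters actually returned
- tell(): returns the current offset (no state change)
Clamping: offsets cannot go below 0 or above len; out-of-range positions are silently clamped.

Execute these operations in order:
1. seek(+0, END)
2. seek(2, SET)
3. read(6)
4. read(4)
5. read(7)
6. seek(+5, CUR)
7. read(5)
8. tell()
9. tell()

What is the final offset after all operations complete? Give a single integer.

Answer: 23

Derivation:
After 1 (seek(+0, END)): offset=23
After 2 (seek(2, SET)): offset=2
After 3 (read(6)): returned '93R1XV', offset=8
After 4 (read(4)): returned 'WOME', offset=12
After 5 (read(7)): returned 'CJEAIQR', offset=19
After 6 (seek(+5, CUR)): offset=23
After 7 (read(5)): returned '', offset=23
After 8 (tell()): offset=23
After 9 (tell()): offset=23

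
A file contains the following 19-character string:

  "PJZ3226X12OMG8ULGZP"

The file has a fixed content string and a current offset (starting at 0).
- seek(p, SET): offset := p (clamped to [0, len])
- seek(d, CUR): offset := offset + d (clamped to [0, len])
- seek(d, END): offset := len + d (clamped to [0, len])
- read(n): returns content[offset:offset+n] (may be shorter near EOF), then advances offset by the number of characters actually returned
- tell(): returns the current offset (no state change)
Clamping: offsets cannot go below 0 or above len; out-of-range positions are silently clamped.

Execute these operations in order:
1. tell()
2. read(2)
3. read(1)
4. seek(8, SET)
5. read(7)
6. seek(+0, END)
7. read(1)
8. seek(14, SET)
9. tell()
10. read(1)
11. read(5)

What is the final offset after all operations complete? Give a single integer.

After 1 (tell()): offset=0
After 2 (read(2)): returned 'PJ', offset=2
After 3 (read(1)): returned 'Z', offset=3
After 4 (seek(8, SET)): offset=8
After 5 (read(7)): returned '12OMG8U', offset=15
After 6 (seek(+0, END)): offset=19
After 7 (read(1)): returned '', offset=19
After 8 (seek(14, SET)): offset=14
After 9 (tell()): offset=14
After 10 (read(1)): returned 'U', offset=15
After 11 (read(5)): returned 'LGZP', offset=19

Answer: 19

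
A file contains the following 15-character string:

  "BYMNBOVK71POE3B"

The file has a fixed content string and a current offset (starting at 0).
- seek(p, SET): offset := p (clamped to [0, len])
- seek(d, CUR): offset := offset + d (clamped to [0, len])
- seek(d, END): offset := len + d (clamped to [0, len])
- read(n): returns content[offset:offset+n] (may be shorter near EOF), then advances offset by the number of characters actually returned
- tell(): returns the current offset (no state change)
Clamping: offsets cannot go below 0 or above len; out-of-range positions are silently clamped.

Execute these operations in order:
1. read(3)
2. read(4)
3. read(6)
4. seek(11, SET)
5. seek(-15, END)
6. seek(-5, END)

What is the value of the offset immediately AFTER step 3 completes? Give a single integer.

Answer: 13

Derivation:
After 1 (read(3)): returned 'BYM', offset=3
After 2 (read(4)): returned 'NBOV', offset=7
After 3 (read(6)): returned 'K71POE', offset=13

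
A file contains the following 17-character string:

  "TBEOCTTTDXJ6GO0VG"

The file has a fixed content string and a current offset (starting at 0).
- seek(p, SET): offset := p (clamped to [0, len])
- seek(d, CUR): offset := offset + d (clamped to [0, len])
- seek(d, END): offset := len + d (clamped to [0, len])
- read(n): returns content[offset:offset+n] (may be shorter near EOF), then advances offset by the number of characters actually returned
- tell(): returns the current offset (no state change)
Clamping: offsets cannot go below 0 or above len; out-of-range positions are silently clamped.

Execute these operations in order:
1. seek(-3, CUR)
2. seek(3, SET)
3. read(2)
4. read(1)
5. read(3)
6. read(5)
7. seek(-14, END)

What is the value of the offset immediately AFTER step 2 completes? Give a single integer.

Answer: 3

Derivation:
After 1 (seek(-3, CUR)): offset=0
After 2 (seek(3, SET)): offset=3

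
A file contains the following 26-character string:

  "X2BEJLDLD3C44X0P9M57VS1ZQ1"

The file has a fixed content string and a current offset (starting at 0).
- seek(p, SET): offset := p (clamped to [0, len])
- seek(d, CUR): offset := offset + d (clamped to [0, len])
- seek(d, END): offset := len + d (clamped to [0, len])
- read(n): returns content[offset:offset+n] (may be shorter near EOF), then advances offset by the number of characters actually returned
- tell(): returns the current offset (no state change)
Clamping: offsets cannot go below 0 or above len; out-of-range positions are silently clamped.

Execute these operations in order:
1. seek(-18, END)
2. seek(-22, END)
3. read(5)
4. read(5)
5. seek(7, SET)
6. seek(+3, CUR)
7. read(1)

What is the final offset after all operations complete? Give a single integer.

After 1 (seek(-18, END)): offset=8
After 2 (seek(-22, END)): offset=4
After 3 (read(5)): returned 'JLDLD', offset=9
After 4 (read(5)): returned '3C44X', offset=14
After 5 (seek(7, SET)): offset=7
After 6 (seek(+3, CUR)): offset=10
After 7 (read(1)): returned 'C', offset=11

Answer: 11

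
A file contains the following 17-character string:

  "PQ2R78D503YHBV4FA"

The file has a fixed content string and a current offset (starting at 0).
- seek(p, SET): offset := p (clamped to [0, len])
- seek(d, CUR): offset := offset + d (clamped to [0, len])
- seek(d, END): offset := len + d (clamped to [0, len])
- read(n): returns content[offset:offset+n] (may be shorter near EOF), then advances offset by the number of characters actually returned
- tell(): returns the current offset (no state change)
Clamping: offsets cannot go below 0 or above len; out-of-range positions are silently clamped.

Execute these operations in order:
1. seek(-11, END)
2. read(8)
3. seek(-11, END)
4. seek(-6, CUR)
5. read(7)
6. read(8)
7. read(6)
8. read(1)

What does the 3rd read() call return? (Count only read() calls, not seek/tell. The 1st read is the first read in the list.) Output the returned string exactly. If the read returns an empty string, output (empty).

After 1 (seek(-11, END)): offset=6
After 2 (read(8)): returned 'D503YHBV', offset=14
After 3 (seek(-11, END)): offset=6
After 4 (seek(-6, CUR)): offset=0
After 5 (read(7)): returned 'PQ2R78D', offset=7
After 6 (read(8)): returned '503YHBV4', offset=15
After 7 (read(6)): returned 'FA', offset=17
After 8 (read(1)): returned '', offset=17

Answer: 503YHBV4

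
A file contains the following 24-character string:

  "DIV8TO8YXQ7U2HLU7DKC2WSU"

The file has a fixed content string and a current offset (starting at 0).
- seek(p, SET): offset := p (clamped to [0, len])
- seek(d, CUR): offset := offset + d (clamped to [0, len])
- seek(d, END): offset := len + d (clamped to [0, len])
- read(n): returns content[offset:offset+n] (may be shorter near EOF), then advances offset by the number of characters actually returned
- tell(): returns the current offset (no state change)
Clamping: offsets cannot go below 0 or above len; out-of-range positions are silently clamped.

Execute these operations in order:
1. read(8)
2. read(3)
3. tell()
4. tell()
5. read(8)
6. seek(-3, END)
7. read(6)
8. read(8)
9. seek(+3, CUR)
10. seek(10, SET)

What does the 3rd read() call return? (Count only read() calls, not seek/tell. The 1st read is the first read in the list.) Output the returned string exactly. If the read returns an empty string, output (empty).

After 1 (read(8)): returned 'DIV8TO8Y', offset=8
After 2 (read(3)): returned 'XQ7', offset=11
After 3 (tell()): offset=11
After 4 (tell()): offset=11
After 5 (read(8)): returned 'U2HLU7DK', offset=19
After 6 (seek(-3, END)): offset=21
After 7 (read(6)): returned 'WSU', offset=24
After 8 (read(8)): returned '', offset=24
After 9 (seek(+3, CUR)): offset=24
After 10 (seek(10, SET)): offset=10

Answer: U2HLU7DK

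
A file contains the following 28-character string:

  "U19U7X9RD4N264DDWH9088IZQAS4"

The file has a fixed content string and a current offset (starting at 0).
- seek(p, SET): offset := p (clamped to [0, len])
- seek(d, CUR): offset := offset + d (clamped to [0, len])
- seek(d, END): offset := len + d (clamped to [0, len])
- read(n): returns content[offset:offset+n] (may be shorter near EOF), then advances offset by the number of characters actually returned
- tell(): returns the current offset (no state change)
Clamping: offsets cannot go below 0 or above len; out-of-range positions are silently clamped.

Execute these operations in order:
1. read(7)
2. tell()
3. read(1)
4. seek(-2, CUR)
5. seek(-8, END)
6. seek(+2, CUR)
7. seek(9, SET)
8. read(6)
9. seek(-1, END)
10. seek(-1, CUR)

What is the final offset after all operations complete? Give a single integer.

After 1 (read(7)): returned 'U19U7X9', offset=7
After 2 (tell()): offset=7
After 3 (read(1)): returned 'R', offset=8
After 4 (seek(-2, CUR)): offset=6
After 5 (seek(-8, END)): offset=20
After 6 (seek(+2, CUR)): offset=22
After 7 (seek(9, SET)): offset=9
After 8 (read(6)): returned '4N264D', offset=15
After 9 (seek(-1, END)): offset=27
After 10 (seek(-1, CUR)): offset=26

Answer: 26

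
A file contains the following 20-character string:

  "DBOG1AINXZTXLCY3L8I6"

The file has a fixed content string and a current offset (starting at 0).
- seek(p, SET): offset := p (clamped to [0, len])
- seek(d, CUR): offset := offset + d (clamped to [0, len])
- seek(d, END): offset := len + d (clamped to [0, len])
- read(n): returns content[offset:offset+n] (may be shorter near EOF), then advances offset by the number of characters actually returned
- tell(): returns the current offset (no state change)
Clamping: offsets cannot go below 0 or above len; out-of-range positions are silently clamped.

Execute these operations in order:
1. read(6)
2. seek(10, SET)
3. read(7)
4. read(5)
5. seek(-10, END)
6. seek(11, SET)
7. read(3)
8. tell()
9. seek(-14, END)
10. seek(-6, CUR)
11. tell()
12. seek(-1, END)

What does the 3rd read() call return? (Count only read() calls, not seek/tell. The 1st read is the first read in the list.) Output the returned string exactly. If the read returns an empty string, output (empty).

Answer: 8I6

Derivation:
After 1 (read(6)): returned 'DBOG1A', offset=6
After 2 (seek(10, SET)): offset=10
After 3 (read(7)): returned 'TXLCY3L', offset=17
After 4 (read(5)): returned '8I6', offset=20
After 5 (seek(-10, END)): offset=10
After 6 (seek(11, SET)): offset=11
After 7 (read(3)): returned 'XLC', offset=14
After 8 (tell()): offset=14
After 9 (seek(-14, END)): offset=6
After 10 (seek(-6, CUR)): offset=0
After 11 (tell()): offset=0
After 12 (seek(-1, END)): offset=19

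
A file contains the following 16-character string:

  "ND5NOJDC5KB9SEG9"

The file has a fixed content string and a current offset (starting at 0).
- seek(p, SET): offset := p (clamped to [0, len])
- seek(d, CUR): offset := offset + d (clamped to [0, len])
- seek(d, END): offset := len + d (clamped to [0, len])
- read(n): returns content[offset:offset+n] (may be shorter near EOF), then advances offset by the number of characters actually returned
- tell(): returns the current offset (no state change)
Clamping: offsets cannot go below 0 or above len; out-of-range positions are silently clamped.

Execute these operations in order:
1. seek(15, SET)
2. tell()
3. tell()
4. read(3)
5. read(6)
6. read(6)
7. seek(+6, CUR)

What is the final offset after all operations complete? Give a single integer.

Answer: 16

Derivation:
After 1 (seek(15, SET)): offset=15
After 2 (tell()): offset=15
After 3 (tell()): offset=15
After 4 (read(3)): returned '9', offset=16
After 5 (read(6)): returned '', offset=16
After 6 (read(6)): returned '', offset=16
After 7 (seek(+6, CUR)): offset=16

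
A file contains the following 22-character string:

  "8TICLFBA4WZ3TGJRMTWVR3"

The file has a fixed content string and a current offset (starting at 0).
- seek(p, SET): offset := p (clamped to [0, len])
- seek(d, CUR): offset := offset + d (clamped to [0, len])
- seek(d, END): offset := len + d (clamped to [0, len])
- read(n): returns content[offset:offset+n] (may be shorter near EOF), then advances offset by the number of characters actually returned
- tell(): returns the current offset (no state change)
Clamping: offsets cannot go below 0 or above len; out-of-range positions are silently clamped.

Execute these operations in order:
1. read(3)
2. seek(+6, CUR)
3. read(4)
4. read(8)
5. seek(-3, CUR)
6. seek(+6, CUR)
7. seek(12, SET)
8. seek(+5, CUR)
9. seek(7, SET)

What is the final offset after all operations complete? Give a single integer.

Answer: 7

Derivation:
After 1 (read(3)): returned '8TI', offset=3
After 2 (seek(+6, CUR)): offset=9
After 3 (read(4)): returned 'WZ3T', offset=13
After 4 (read(8)): returned 'GJRMTWVR', offset=21
After 5 (seek(-3, CUR)): offset=18
After 6 (seek(+6, CUR)): offset=22
After 7 (seek(12, SET)): offset=12
After 8 (seek(+5, CUR)): offset=17
After 9 (seek(7, SET)): offset=7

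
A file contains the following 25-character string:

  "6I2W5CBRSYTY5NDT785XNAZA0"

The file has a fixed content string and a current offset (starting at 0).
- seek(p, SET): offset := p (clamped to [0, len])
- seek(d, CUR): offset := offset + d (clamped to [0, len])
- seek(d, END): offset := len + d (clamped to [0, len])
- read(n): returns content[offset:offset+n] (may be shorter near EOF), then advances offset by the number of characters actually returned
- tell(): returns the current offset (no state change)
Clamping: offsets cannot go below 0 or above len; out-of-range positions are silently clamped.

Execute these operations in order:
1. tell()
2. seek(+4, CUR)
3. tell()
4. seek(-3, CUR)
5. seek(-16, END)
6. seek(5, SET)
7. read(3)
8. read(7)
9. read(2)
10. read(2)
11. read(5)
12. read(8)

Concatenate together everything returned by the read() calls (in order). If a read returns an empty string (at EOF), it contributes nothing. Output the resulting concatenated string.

Answer: CBRSYTY5NDT785XNAZA0

Derivation:
After 1 (tell()): offset=0
After 2 (seek(+4, CUR)): offset=4
After 3 (tell()): offset=4
After 4 (seek(-3, CUR)): offset=1
After 5 (seek(-16, END)): offset=9
After 6 (seek(5, SET)): offset=5
After 7 (read(3)): returned 'CBR', offset=8
After 8 (read(7)): returned 'SYTY5ND', offset=15
After 9 (read(2)): returned 'T7', offset=17
After 10 (read(2)): returned '85', offset=19
After 11 (read(5)): returned 'XNAZA', offset=24
After 12 (read(8)): returned '0', offset=25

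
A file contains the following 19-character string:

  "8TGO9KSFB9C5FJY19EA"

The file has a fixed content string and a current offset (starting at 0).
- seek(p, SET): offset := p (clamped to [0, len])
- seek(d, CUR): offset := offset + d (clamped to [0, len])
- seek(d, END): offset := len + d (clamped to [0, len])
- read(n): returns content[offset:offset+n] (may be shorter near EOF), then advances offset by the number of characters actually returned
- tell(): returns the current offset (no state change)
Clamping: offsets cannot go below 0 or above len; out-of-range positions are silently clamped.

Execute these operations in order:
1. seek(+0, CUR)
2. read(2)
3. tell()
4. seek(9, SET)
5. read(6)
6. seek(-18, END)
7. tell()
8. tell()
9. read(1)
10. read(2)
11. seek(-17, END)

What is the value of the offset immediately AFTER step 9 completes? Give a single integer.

After 1 (seek(+0, CUR)): offset=0
After 2 (read(2)): returned '8T', offset=2
After 3 (tell()): offset=2
After 4 (seek(9, SET)): offset=9
After 5 (read(6)): returned '9C5FJY', offset=15
After 6 (seek(-18, END)): offset=1
After 7 (tell()): offset=1
After 8 (tell()): offset=1
After 9 (read(1)): returned 'T', offset=2

Answer: 2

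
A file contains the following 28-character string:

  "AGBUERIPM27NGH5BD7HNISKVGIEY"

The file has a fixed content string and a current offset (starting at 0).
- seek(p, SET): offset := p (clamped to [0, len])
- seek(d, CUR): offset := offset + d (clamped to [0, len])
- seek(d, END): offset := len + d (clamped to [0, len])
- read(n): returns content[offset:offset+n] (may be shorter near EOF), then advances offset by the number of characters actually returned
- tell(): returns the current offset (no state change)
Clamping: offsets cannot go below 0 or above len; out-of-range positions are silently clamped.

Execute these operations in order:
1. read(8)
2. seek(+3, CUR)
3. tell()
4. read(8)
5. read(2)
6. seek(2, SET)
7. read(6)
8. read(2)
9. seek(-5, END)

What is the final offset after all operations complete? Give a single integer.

Answer: 23

Derivation:
After 1 (read(8)): returned 'AGBUERIP', offset=8
After 2 (seek(+3, CUR)): offset=11
After 3 (tell()): offset=11
After 4 (read(8)): returned 'NGH5BD7H', offset=19
After 5 (read(2)): returned 'NI', offset=21
After 6 (seek(2, SET)): offset=2
After 7 (read(6)): returned 'BUERIP', offset=8
After 8 (read(2)): returned 'M2', offset=10
After 9 (seek(-5, END)): offset=23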